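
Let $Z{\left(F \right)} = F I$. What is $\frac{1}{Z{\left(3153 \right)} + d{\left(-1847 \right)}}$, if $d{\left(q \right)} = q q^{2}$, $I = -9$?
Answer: $- \frac{1}{6300900800} \approx -1.5871 \cdot 10^{-10}$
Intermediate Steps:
$Z{\left(F \right)} = - 9 F$ ($Z{\left(F \right)} = F \left(-9\right) = - 9 F$)
$d{\left(q \right)} = q^{3}$
$\frac{1}{Z{\left(3153 \right)} + d{\left(-1847 \right)}} = \frac{1}{\left(-9\right) 3153 + \left(-1847\right)^{3}} = \frac{1}{-28377 - 6300872423} = \frac{1}{-6300900800} = - \frac{1}{6300900800}$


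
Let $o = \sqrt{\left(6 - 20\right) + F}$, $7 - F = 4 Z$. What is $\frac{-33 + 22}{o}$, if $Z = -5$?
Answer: $- \frac{11 \sqrt{13}}{13} \approx -3.0508$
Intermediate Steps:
$F = 27$ ($F = 7 - 4 \left(-5\right) = 7 - -20 = 7 + 20 = 27$)
$o = \sqrt{13}$ ($o = \sqrt{\left(6 - 20\right) + 27} = \sqrt{-14 + 27} = \sqrt{13} \approx 3.6056$)
$\frac{-33 + 22}{o} = \frac{-33 + 22}{\sqrt{13}} = - 11 \frac{\sqrt{13}}{13} = - \frac{11 \sqrt{13}}{13}$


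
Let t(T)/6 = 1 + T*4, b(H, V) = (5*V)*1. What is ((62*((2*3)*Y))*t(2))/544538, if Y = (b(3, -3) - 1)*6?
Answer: -964224/272269 ≈ -3.5414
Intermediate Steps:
b(H, V) = 5*V
Y = -96 (Y = (5*(-3) - 1)*6 = (-15 - 1)*6 = -16*6 = -96)
t(T) = 6 + 24*T (t(T) = 6*(1 + T*4) = 6*(1 + 4*T) = 6 + 24*T)
((62*((2*3)*Y))*t(2))/544538 = ((62*((2*3)*(-96)))*(6 + 24*2))/544538 = ((62*(6*(-96)))*(6 + 48))*(1/544538) = ((62*(-576))*54)*(1/544538) = -35712*54*(1/544538) = -1928448*1/544538 = -964224/272269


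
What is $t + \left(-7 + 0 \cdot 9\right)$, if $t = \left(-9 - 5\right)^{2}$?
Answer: $189$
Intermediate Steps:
$t = 196$ ($t = \left(-14\right)^{2} = 196$)
$t + \left(-7 + 0 \cdot 9\right) = 196 + \left(-7 + 0 \cdot 9\right) = 196 + \left(-7 + 0\right) = 196 - 7 = 189$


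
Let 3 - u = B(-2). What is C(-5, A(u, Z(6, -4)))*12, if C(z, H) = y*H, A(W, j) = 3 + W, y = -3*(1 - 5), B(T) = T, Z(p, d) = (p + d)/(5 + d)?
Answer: 1152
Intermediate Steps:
Z(p, d) = (d + p)/(5 + d)
u = 5 (u = 3 - 1*(-2) = 3 + 2 = 5)
y = 12 (y = -3*(-4) = 12)
C(z, H) = 12*H
C(-5, A(u, Z(6, -4)))*12 = (12*(3 + 5))*12 = (12*8)*12 = 96*12 = 1152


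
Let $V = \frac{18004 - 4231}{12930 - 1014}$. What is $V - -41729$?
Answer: $\frac{165752179}{3972} \approx 41730.0$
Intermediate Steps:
$V = \frac{4591}{3972}$ ($V = \frac{13773}{11916} = 13773 \cdot \frac{1}{11916} = \frac{4591}{3972} \approx 1.1558$)
$V - -41729 = \frac{4591}{3972} - -41729 = \frac{4591}{3972} + 41729 = \frac{165752179}{3972}$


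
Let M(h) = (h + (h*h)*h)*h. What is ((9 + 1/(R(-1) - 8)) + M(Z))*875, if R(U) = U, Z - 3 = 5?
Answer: 32830000/9 ≈ 3.6478e+6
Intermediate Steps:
Z = 8 (Z = 3 + 5 = 8)
M(h) = h*(h + h³) (M(h) = (h + h²*h)*h = (h + h³)*h = h*(h + h³))
((9 + 1/(R(-1) - 8)) + M(Z))*875 = ((9 + 1/(-1 - 8)) + (8² + 8⁴))*875 = ((9 + 1/(-9)) + (64 + 4096))*875 = ((9 - ⅑) + 4160)*875 = (80/9 + 4160)*875 = (37520/9)*875 = 32830000/9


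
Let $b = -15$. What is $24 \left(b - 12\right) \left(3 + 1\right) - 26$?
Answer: $-2618$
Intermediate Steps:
$24 \left(b - 12\right) \left(3 + 1\right) - 26 = 24 \left(-15 - 12\right) \left(3 + 1\right) - 26 = 24 \left(\left(-27\right) 4\right) - 26 = 24 \left(-108\right) - 26 = -2592 - 26 = -2618$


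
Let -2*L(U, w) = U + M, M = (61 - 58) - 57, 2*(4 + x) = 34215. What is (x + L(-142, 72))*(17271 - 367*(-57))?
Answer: 656925285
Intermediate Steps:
x = 34207/2 (x = -4 + (½)*34215 = -4 + 34215/2 = 34207/2 ≈ 17104.)
M = -54 (M = 3 - 57 = -54)
L(U, w) = 27 - U/2 (L(U, w) = -(U - 54)/2 = -(-54 + U)/2 = 27 - U/2)
(x + L(-142, 72))*(17271 - 367*(-57)) = (34207/2 + (27 - ½*(-142)))*(17271 - 367*(-57)) = (34207/2 + (27 + 71))*(17271 + 20919) = (34207/2 + 98)*38190 = (34403/2)*38190 = 656925285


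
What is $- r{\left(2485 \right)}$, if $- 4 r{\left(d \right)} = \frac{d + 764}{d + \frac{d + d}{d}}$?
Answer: $\frac{1083}{3316} \approx 0.3266$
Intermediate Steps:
$r{\left(d \right)} = - \frac{764 + d}{4 \left(2 + d\right)}$ ($r{\left(d \right)} = - \frac{\left(d + 764\right) \frac{1}{d + \frac{d + d}{d}}}{4} = - \frac{\left(764 + d\right) \frac{1}{d + \frac{2 d}{d}}}{4} = - \frac{\left(764 + d\right) \frac{1}{d + 2}}{4} = - \frac{\left(764 + d\right) \frac{1}{2 + d}}{4} = - \frac{\frac{1}{2 + d} \left(764 + d\right)}{4} = - \frac{764 + d}{4 \left(2 + d\right)}$)
$- r{\left(2485 \right)} = - \frac{-764 - 2485}{4 \left(2 + 2485\right)} = - \frac{-764 - 2485}{4 \cdot 2487} = - \frac{-3249}{4 \cdot 2487} = \left(-1\right) \left(- \frac{1083}{3316}\right) = \frac{1083}{3316}$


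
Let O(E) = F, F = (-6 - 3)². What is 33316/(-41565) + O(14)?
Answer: 3333449/41565 ≈ 80.198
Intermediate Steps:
F = 81 (F = (-9)² = 81)
O(E) = 81
33316/(-41565) + O(14) = 33316/(-41565) + 81 = 33316*(-1/41565) + 81 = -33316/41565 + 81 = 3333449/41565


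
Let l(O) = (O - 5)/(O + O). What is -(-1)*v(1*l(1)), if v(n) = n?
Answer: -2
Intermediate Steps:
l(O) = (-5 + O)/(2*O) (l(O) = (-5 + O)/((2*O)) = (-5 + O)*(1/(2*O)) = (-5 + O)/(2*O))
-(-1)*v(1*l(1)) = -(-1)*1*((½)*(-5 + 1)/1) = -(-1)*1*((½)*1*(-4)) = -(-1)*1*(-2) = -(-1)*(-2) = -1*2 = -2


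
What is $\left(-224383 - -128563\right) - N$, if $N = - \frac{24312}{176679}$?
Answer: $- \frac{5643119156}{58893} \approx -95820.0$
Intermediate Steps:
$N = - \frac{8104}{58893}$ ($N = \left(-24312\right) \frac{1}{176679} = - \frac{8104}{58893} \approx -0.13761$)
$\left(-224383 - -128563\right) - N = \left(-224383 - -128563\right) - - \frac{8104}{58893} = \left(-224383 + 128563\right) + \frac{8104}{58893} = -95820 + \frac{8104}{58893} = - \frac{5643119156}{58893}$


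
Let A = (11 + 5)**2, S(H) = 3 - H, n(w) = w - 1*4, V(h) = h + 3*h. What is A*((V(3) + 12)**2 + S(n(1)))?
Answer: 148992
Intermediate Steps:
V(h) = 4*h
n(w) = -4 + w (n(w) = w - 4 = -4 + w)
A = 256 (A = 16**2 = 256)
A*((V(3) + 12)**2 + S(n(1))) = 256*((4*3 + 12)**2 + (3 - (-4 + 1))) = 256*((12 + 12)**2 + (3 - 1*(-3))) = 256*(24**2 + (3 + 3)) = 256*(576 + 6) = 256*582 = 148992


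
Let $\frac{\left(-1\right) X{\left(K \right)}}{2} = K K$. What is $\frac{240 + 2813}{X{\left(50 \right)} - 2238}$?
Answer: $- \frac{3053}{7238} \approx -0.4218$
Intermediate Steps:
$X{\left(K \right)} = - 2 K^{2}$ ($X{\left(K \right)} = - 2 K K = - 2 K^{2}$)
$\frac{240 + 2813}{X{\left(50 \right)} - 2238} = \frac{240 + 2813}{- 2 \cdot 50^{2} - 2238} = \frac{3053}{\left(-2\right) 2500 - 2238} = \frac{3053}{-5000 - 2238} = \frac{3053}{-7238} = 3053 \left(- \frac{1}{7238}\right) = - \frac{3053}{7238}$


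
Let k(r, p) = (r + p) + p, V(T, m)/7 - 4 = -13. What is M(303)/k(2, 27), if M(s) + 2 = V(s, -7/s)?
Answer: -65/56 ≈ -1.1607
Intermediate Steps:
V(T, m) = -63 (V(T, m) = 28 + 7*(-13) = 28 - 91 = -63)
M(s) = -65 (M(s) = -2 - 63 = -65)
k(r, p) = r + 2*p (k(r, p) = (p + r) + p = r + 2*p)
M(303)/k(2, 27) = -65/(2 + 2*27) = -65/(2 + 54) = -65/56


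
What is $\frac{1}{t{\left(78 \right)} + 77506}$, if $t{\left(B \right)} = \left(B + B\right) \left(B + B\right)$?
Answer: $\frac{1}{101842} \approx 9.8191 \cdot 10^{-6}$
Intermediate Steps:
$t{\left(B \right)} = 4 B^{2}$ ($t{\left(B \right)} = 2 B 2 B = 4 B^{2}$)
$\frac{1}{t{\left(78 \right)} + 77506} = \frac{1}{4 \cdot 78^{2} + 77506} = \frac{1}{4 \cdot 6084 + 77506} = \frac{1}{24336 + 77506} = \frac{1}{101842}$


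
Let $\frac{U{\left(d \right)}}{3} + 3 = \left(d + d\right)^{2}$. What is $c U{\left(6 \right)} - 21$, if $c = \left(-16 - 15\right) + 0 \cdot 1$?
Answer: $-13134$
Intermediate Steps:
$c = -31$ ($c = -31 + 0 = -31$)
$U{\left(d \right)} = -9 + 12 d^{2}$ ($U{\left(d \right)} = -9 + 3 \left(d + d\right)^{2} = -9 + 3 \left(2 d\right)^{2} = -9 + 3 \cdot 4 d^{2} = -9 + 12 d^{2}$)
$c U{\left(6 \right)} - 21 = - 31 \left(-9 + 12 \cdot 6^{2}\right) - 21 = - 31 \left(-9 + 12 \cdot 36\right) - 21 = - 31 \left(-9 + 432\right) - 21 = \left(-31\right) 423 - 21 = -13113 - 21 = -13134$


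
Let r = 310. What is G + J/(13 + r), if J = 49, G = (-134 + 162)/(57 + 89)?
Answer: 8099/23579 ≈ 0.34348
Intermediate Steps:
G = 14/73 (G = 28/146 = 28*(1/146) = 14/73 ≈ 0.19178)
G + J/(13 + r) = 14/73 + 49/(13 + 310) = 14/73 + 49/323 = 8099/23579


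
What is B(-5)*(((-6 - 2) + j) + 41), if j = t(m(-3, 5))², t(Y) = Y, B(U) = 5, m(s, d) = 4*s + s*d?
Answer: 3810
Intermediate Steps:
m(s, d) = 4*s + d*s
j = 729 (j = (-3*(4 + 5))² = (-3*9)² = (-27)² = 729)
B(-5)*(((-6 - 2) + j) + 41) = 5*(((-6 - 2) + 729) + 41) = 5*((-8 + 729) + 41) = 5*(721 + 41) = 5*762 = 3810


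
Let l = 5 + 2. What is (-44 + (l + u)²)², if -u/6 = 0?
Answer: 25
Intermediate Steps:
u = 0 (u = -6*0 = 0)
l = 7
(-44 + (l + u)²)² = (-44 + (7 + 0)²)² = (-44 + 7²)² = (-44 + 49)² = 5² = 25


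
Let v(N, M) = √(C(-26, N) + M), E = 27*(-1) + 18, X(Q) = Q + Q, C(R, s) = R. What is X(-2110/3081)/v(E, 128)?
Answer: -2110*√102/157131 ≈ -0.13562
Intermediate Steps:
X(Q) = 2*Q
E = -9 (E = -27 + 18 = -9)
v(N, M) = √(-26 + M)
X(-2110/3081)/v(E, 128) = (2*(-2110/3081))/(√(-26 + 128)) = (2*(-2110*1/3081))/(√102) = (2*(-2110/3081))*(√102/102) = -2110*√102/157131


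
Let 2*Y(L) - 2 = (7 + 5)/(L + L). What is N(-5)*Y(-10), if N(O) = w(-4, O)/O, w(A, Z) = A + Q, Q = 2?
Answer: 7/25 ≈ 0.28000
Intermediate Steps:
w(A, Z) = 2 + A (w(A, Z) = A + 2 = 2 + A)
Y(L) = 1 + 3/L (Y(L) = 1 + ((7 + 5)/(L + L))/2 = 1 + (12/((2*L)))/2 = 1 + (12*(1/(2*L)))/2 = 1 + (6/L)/2 = 1 + 3/L)
N(O) = -2/O (N(O) = (2 - 4)/O = -2/O)
N(-5)*Y(-10) = (-2/(-5))*((3 - 10)/(-10)) = (-2*(-⅕))*(-⅒*(-7)) = (⅖)*(7/10) = 7/25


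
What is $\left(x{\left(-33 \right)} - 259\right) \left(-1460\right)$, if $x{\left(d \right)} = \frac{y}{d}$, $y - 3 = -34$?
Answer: $\frac{12433360}{33} \approx 3.7677 \cdot 10^{5}$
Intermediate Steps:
$y = -31$ ($y = 3 - 34 = -31$)
$x{\left(d \right)} = - \frac{31}{d}$
$\left(x{\left(-33 \right)} - 259\right) \left(-1460\right) = \left(- \frac{31}{-33} - 259\right) \left(-1460\right) = \left(\left(-31\right) \left(- \frac{1}{33}\right) - 259\right) \left(-1460\right) = \left(\frac{31}{33} - 259\right) \left(-1460\right) = \left(- \frac{8516}{33}\right) \left(-1460\right) = \frac{12433360}{33}$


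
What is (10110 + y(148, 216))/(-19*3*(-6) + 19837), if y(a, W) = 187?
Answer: 10297/20179 ≈ 0.51028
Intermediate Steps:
(10110 + y(148, 216))/(-19*3*(-6) + 19837) = (10110 + 187)/(-19*3*(-6) + 19837) = 10297/(-57*(-6) + 19837) = 10297/(342 + 19837) = 10297/20179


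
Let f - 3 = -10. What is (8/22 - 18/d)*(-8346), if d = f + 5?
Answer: -859638/11 ≈ -78149.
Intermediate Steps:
f = -7 (f = 3 - 10 = -7)
d = -2 (d = -7 + 5 = -2)
(8/22 - 18/d)*(-8346) = (8/22 - 18/(-2))*(-8346) = (8*(1/22) - 18*(-½))*(-8346) = (4/11 + 9)*(-8346) = (103/11)*(-8346) = -859638/11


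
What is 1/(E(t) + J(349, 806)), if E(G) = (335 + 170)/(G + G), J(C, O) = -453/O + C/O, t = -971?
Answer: -60202/23423 ≈ -2.5702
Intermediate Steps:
E(G) = 505/(2*G) (E(G) = 505/((2*G)) = 505*(1/(2*G)) = 505/(2*G))
1/(E(t) + J(349, 806)) = 1/((505/2)/(-971) + (-453 + 349)/806) = 1/((505/2)*(-1/971) + (1/806)*(-104)) = 1/(-505/1942 - 4/31) = 1/(-23423/60202) = -60202/23423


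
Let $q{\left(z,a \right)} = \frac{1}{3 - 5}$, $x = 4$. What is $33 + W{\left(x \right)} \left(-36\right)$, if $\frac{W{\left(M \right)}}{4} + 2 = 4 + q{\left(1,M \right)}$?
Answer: $-183$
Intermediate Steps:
$q{\left(z,a \right)} = - \frac{1}{2}$ ($q{\left(z,a \right)} = \frac{1}{-2} = - \frac{1}{2}$)
$W{\left(M \right)} = 6$ ($W{\left(M \right)} = -8 + 4 \left(4 - \frac{1}{2}\right) = -8 + 4 \cdot \frac{7}{2} = -8 + 14 = 6$)
$33 + W{\left(x \right)} \left(-36\right) = 33 + 6 \left(-36\right) = 33 - 216 = -183$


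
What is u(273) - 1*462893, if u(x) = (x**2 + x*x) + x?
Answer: -313562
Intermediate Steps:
u(x) = x + 2*x**2 (u(x) = (x**2 + x**2) + x = 2*x**2 + x = x + 2*x**2)
u(273) - 1*462893 = 273*(1 + 2*273) - 1*462893 = 273*(1 + 546) - 462893 = 273*547 - 462893 = 149331 - 462893 = -313562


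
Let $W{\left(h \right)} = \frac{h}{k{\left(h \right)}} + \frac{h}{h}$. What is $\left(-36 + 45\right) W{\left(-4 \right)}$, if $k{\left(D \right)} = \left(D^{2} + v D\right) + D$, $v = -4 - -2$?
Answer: $\frac{36}{5} \approx 7.2$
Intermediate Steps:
$v = -2$ ($v = -4 + 2 = -2$)
$k{\left(D \right)} = D^{2} - D$ ($k{\left(D \right)} = \left(D^{2} - 2 D\right) + D = D^{2} - D$)
$W{\left(h \right)} = 1 + \frac{1}{-1 + h}$ ($W{\left(h \right)} = \frac{h}{h \left(-1 + h\right)} + \frac{h}{h} = h \frac{1}{h \left(-1 + h\right)} + 1 = \frac{1}{-1 + h} + 1 = 1 + \frac{1}{-1 + h}$)
$\left(-36 + 45\right) W{\left(-4 \right)} = \left(-36 + 45\right) \left(- \frac{4}{-1 - 4}\right) = 9 \left(- \frac{4}{-5}\right) = 9 \left(\left(-4\right) \left(- \frac{1}{5}\right)\right) = 9 \cdot \frac{4}{5} = \frac{36}{5}$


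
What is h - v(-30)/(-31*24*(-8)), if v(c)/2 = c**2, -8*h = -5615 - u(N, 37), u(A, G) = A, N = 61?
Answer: 175881/248 ≈ 709.20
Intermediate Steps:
h = 1419/2 (h = -(-5615 - 1*61)/8 = -(-5615 - 61)/8 = -1/8*(-5676) = 1419/2 ≈ 709.50)
v(c) = 2*c**2
h - v(-30)/(-31*24*(-8)) = 1419/2 - 2*(-30)**2/(-31*24*(-8)) = 1419/2 - 2*900/((-744*(-8))) = 1419/2 - 1800/5952 = 1419/2 - 1*75/248 = 1419/2 - 75/248 = 175881/248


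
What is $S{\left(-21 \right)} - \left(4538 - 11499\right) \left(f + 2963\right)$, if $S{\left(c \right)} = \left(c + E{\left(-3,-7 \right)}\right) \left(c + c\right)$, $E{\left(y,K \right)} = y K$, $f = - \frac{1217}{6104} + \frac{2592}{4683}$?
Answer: $\frac{28078543328393}{1361192} \approx 2.0628 \cdot 10^{7}$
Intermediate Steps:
$f = \frac{482017}{1361192}$ ($f = \left(-1217\right) \frac{1}{6104} + 2592 \cdot \frac{1}{4683} = - \frac{1217}{6104} + \frac{864}{1561} = \frac{482017}{1361192} \approx 0.35411$)
$E{\left(y,K \right)} = K y$
$S{\left(c \right)} = 2 c \left(21 + c\right)$ ($S{\left(c \right)} = \left(c - -21\right) \left(c + c\right) = \left(c + 21\right) 2 c = \left(21 + c\right) 2 c = 2 c \left(21 + c\right)$)
$S{\left(-21 \right)} - \left(4538 - 11499\right) \left(f + 2963\right) = 2 \left(-21\right) \left(21 - 21\right) - \left(4538 - 11499\right) \left(\frac{482017}{1361192} + 2963\right) = 2 \left(-21\right) 0 - \left(-6961\right) \frac{4033693913}{1361192} = 0 - - \frac{28078543328393}{1361192} = 0 + \frac{28078543328393}{1361192} = \frac{28078543328393}{1361192}$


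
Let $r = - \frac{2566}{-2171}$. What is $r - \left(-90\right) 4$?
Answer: $\frac{784126}{2171} \approx 361.18$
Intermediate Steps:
$r = \frac{2566}{2171}$ ($r = \left(-2566\right) \left(- \frac{1}{2171}\right) = \frac{2566}{2171} \approx 1.1819$)
$r - \left(-90\right) 4 = \frac{2566}{2171} - \left(-90\right) 4 = \frac{2566}{2171} - -360 = \frac{2566}{2171} + 360 = \frac{784126}{2171}$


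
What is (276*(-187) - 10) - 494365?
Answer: -545987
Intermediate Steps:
(276*(-187) - 10) - 494365 = (-51612 - 10) - 494365 = -51622 - 494365 = -545987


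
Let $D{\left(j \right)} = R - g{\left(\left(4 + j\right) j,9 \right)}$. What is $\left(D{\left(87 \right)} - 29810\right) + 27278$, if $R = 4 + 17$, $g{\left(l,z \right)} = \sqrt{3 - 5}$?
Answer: $-2511 - i \sqrt{2} \approx -2511.0 - 1.4142 i$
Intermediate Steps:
$g{\left(l,z \right)} = i \sqrt{2}$ ($g{\left(l,z \right)} = \sqrt{-2} = i \sqrt{2}$)
$R = 21$
$D{\left(j \right)} = 21 - i \sqrt{2}$
$\left(D{\left(87 \right)} - 29810\right) + 27278 = \left(\left(21 - i \sqrt{2}\right) - 29810\right) + 27278 = \left(-29789 - i \sqrt{2}\right) + 27278 = -2511 - i \sqrt{2}$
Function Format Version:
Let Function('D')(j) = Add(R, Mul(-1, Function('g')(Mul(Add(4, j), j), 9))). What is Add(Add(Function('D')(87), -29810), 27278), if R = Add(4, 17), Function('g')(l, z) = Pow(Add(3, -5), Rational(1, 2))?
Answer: Add(-2511, Mul(-1, I, Pow(2, Rational(1, 2)))) ≈ Add(-2511.0, Mul(-1.4142, I))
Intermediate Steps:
Function('g')(l, z) = Mul(I, Pow(2, Rational(1, 2))) (Function('g')(l, z) = Pow(-2, Rational(1, 2)) = Mul(I, Pow(2, Rational(1, 2))))
R = 21
Function('D')(j) = Add(21, Mul(-1, I, Pow(2, Rational(1, 2)))) (Function('D')(j) = Add(21, Mul(-1, Mul(I, Pow(2, Rational(1, 2))))) = Add(21, Mul(-1, I, Pow(2, Rational(1, 2)))))
Add(Add(Function('D')(87), -29810), 27278) = Add(Add(Add(21, Mul(-1, I, Pow(2, Rational(1, 2)))), -29810), 27278) = Add(Add(-29789, Mul(-1, I, Pow(2, Rational(1, 2)))), 27278) = Add(-2511, Mul(-1, I, Pow(2, Rational(1, 2))))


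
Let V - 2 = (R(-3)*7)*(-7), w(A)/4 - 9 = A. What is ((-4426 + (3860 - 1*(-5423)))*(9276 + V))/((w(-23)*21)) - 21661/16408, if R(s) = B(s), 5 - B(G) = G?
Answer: -4215376789/114856 ≈ -36701.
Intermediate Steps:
B(G) = 5 - G
R(s) = 5 - s
w(A) = 36 + 4*A
V = -390 (V = 2 + ((5 - 1*(-3))*7)*(-7) = 2 + ((5 + 3)*7)*(-7) = 2 + (8*7)*(-7) = 2 + 56*(-7) = 2 - 392 = -390)
((-4426 + (3860 - 1*(-5423)))*(9276 + V))/((w(-23)*21)) - 21661/16408 = ((-4426 + (3860 - 1*(-5423)))*(9276 - 390))/(((36 + 4*(-23))*21)) - 21661/16408 = ((-4426 + (3860 + 5423))*8886)/(((36 - 92)*21)) - 21661*1/16408 = ((-4426 + 9283)*8886)/((-56*21)) - 21661/16408 = (4857*8886)/(-1176) - 21661/16408 = 43159302*(-1/1176) - 21661/16408 = -7193217/196 - 21661/16408 = -4215376789/114856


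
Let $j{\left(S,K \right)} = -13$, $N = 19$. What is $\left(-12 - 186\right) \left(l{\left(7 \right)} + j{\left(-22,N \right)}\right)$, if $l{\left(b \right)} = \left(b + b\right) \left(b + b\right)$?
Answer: $-36234$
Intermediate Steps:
$l{\left(b \right)} = 4 b^{2}$ ($l{\left(b \right)} = 2 b 2 b = 4 b^{2}$)
$\left(-12 - 186\right) \left(l{\left(7 \right)} + j{\left(-22,N \right)}\right) = \left(-12 - 186\right) \left(4 \cdot 7^{2} - 13\right) = \left(-12 - 186\right) \left(4 \cdot 49 - 13\right) = - 198 \left(196 - 13\right) = \left(-198\right) 183 = -36234$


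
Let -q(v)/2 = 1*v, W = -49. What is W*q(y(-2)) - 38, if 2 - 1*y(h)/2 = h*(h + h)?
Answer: -1214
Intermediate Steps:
y(h) = 4 - 4*h² (y(h) = 4 - 2*h*(h + h) = 4 - 2*h*2*h = 4 - 4*h²)
q(v) = -2*v
W*q(y(-2)) - 38 = -(-98)*(4 - 4*(-2)²) - 38 = -(-98)*(4 - 4*4) - 38 = -(-98)*(4 - 16) - 38 = -(-98)*(-12) - 38 = -49*24 - 38 = -1176 - 38 = -1214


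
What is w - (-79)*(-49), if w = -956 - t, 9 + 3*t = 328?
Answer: -14800/3 ≈ -4933.3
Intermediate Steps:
t = 319/3 (t = -3 + (1/3)*328 = -3 + 328/3 = 319/3 ≈ 106.33)
w = -3187/3 (w = -956 - 1*319/3 = -956 - 319/3 = -3187/3 ≈ -1062.3)
w - (-79)*(-49) = -3187/3 - (-79)*(-49) = -3187/3 - 1*3871 = -3187/3 - 3871 = -14800/3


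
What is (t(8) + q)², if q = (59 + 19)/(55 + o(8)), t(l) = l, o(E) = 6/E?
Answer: 4393216/49729 ≈ 88.343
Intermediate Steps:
q = 312/223 (q = (59 + 19)/(55 + 6/8) = 78/(55 + 6*(⅛)) = 78/(55 + ¾) = 78/(223/4) = 78*(4/223) = 312/223 ≈ 1.3991)
(t(8) + q)² = (8 + 312/223)² = (2096/223)² = 4393216/49729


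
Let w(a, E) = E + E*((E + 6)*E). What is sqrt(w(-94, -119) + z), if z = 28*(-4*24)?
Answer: 10*I*sqrt(16030) ≈ 1266.1*I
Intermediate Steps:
w(a, E) = E + E**2*(6 + E) (w(a, E) = E + E*((6 + E)*E) = E + E*(E*(6 + E)) = E + E**2*(6 + E))
z = -2688 (z = 28*(-96) = -2688)
sqrt(w(-94, -119) + z) = sqrt(-119*(1 + (-119)**2 + 6*(-119)) - 2688) = sqrt(-119*(1 + 14161 - 714) - 2688) = sqrt(-119*13448 - 2688) = sqrt(-1600312 - 2688) = sqrt(-1603000) = 10*I*sqrt(16030)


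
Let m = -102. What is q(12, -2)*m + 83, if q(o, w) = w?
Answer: 287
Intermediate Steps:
q(12, -2)*m + 83 = -2*(-102) + 83 = 204 + 83 = 287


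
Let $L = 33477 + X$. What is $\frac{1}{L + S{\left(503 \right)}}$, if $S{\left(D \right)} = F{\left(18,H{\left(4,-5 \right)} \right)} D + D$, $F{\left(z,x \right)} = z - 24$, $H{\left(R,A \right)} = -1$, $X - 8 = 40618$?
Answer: $\frac{1}{71588} \approx 1.3969 \cdot 10^{-5}$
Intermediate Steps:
$X = 40626$ ($X = 8 + 40618 = 40626$)
$F{\left(z,x \right)} = -24 + z$
$S{\left(D \right)} = - 5 D$ ($S{\left(D \right)} = \left(-24 + 18\right) D + D = - 6 D + D = - 5 D$)
$L = 74103$ ($L = 33477 + 40626 = 74103$)
$\frac{1}{L + S{\left(503 \right)}} = \frac{1}{74103 - 2515} = \frac{1}{71588}$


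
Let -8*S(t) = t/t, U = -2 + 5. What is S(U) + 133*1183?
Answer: 1258711/8 ≈ 1.5734e+5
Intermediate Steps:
U = 3
S(t) = -⅛ (S(t) = -t/(8*t) = -⅛*1 = -⅛)
S(U) + 133*1183 = -⅛ + 133*1183 = -⅛ + 157339 = 1258711/8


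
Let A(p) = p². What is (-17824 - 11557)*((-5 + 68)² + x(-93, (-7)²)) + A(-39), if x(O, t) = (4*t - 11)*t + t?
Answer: -384390102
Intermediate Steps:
x(O, t) = t + t*(-11 + 4*t) (x(O, t) = (-11 + 4*t)*t + t = t*(-11 + 4*t) + t = t + t*(-11 + 4*t))
(-17824 - 11557)*((-5 + 68)² + x(-93, (-7)²)) + A(-39) = (-17824 - 11557)*((-5 + 68)² + 2*(-7)²*(-5 + 2*(-7)²)) + (-39)² = -29381*(63² + 2*49*(-5 + 2*49)) + 1521 = -29381*(3969 + 2*49*(-5 + 98)) + 1521 = -29381*(3969 + 2*49*93) + 1521 = -29381*(3969 + 9114) + 1521 = -29381*13083 + 1521 = -384391623 + 1521 = -384390102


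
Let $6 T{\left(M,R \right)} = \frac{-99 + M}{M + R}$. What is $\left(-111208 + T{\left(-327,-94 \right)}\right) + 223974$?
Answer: $\frac{47474557}{421} \approx 1.1277 \cdot 10^{5}$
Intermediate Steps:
$T{\left(M,R \right)} = \frac{-99 + M}{6 \left(M + R\right)}$ ($T{\left(M,R \right)} = \frac{\left(-99 + M\right) \frac{1}{M + R}}{6} = \frac{\frac{1}{M + R} \left(-99 + M\right)}{6} = \frac{-99 + M}{6 \left(M + R\right)}$)
$\left(-111208 + T{\left(-327,-94 \right)}\right) + 223974 = \left(-111208 + \frac{-99 - 327}{6 \left(-327 - 94\right)}\right) + 223974 = \left(-111208 + \frac{1}{6} \frac{1}{-421} \left(-426\right)\right) + 223974 = \left(-111208 + \frac{1}{6} \left(- \frac{1}{421}\right) \left(-426\right)\right) + 223974 = \left(-111208 + \frac{71}{421}\right) + 223974 = - \frac{46818497}{421} + 223974 = \frac{47474557}{421}$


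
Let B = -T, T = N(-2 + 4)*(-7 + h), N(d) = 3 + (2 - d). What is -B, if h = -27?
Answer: -102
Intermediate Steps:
N(d) = 5 - d
T = -102 (T = (5 - (-2 + 4))*(-7 - 27) = (5 - 1*2)*(-34) = (5 - 2)*(-34) = 3*(-34) = -102)
B = 102 (B = -1*(-102) = 102)
-B = -1*102 = -102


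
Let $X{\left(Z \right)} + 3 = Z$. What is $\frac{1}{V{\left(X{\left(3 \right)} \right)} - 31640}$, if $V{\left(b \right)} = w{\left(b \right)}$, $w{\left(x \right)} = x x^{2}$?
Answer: $- \frac{1}{31640} \approx -3.1606 \cdot 10^{-5}$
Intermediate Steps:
$w{\left(x \right)} = x^{3}$
$X{\left(Z \right)} = -3 + Z$
$V{\left(b \right)} = b^{3}$
$\frac{1}{V{\left(X{\left(3 \right)} \right)} - 31640} = \frac{1}{\left(-3 + 3\right)^{3} - 31640} = \frac{1}{0^{3} - 31640} = \frac{1}{0 - 31640} = \frac{1}{-31640} = - \frac{1}{31640}$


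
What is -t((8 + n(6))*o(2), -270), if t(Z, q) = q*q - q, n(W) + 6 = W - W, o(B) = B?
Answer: -73170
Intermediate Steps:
n(W) = -6 (n(W) = -6 + (W - W) = -6 + 0 = -6)
t(Z, q) = q² - q
-t((8 + n(6))*o(2), -270) = -(-270)*(-1 - 270) = -(-270)*(-271) = -1*73170 = -73170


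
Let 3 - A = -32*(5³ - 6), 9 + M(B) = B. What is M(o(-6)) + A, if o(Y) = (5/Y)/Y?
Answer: 136877/36 ≈ 3802.1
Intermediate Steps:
o(Y) = 5/Y²
M(B) = -9 + B
A = 3811 (A = 3 - (-32)*(5³ - 6) = 3 - (-32)*(125 - 6) = 3 - (-32)*119 = 3 - 1*(-3808) = 3 + 3808 = 3811)
M(o(-6)) + A = (-9 + 5/(-6)²) + 3811 = (-9 + 5*(1/36)) + 3811 = (-9 + 5/36) + 3811 = -319/36 + 3811 = 136877/36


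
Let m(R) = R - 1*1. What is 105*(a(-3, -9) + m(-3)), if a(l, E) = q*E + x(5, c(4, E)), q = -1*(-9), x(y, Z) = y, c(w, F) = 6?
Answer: -8400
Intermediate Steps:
m(R) = -1 + R (m(R) = R - 1 = -1 + R)
q = 9
a(l, E) = 5 + 9*E (a(l, E) = 9*E + 5 = 5 + 9*E)
105*(a(-3, -9) + m(-3)) = 105*((5 + 9*(-9)) + (-1 - 3)) = 105*((5 - 81) - 4) = 105*(-76 - 4) = 105*(-80) = -8400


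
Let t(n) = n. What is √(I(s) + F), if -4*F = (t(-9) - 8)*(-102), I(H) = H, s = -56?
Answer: I*√1958/2 ≈ 22.125*I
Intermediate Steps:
F = -867/2 (F = -(-9 - 8)*(-102)/4 = -(-17)*(-102)/4 = -¼*1734 = -867/2 ≈ -433.50)
√(I(s) + F) = √(-56 - 867/2) = √(-979/2) = I*√1958/2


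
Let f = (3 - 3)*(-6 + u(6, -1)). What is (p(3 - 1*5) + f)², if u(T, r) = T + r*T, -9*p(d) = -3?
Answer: ⅑ ≈ 0.11111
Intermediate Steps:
p(d) = ⅓ (p(d) = -⅑*(-3) = ⅓)
u(T, r) = T + T*r
f = 0 (f = (3 - 3)*(-6 + 6*(1 - 1)) = 0*(-6 + 6*0) = 0*(-6 + 0) = 0*(-6) = 0)
(p(3 - 1*5) + f)² = (⅓ + 0)² = (⅓)² = ⅑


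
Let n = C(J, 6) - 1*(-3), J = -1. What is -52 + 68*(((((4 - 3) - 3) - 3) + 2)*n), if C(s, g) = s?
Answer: -460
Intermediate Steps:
n = 2 (n = -1 - 1*(-3) = -1 + 3 = 2)
-52 + 68*(((((4 - 3) - 3) - 3) + 2)*n) = -52 + 68*(((((4 - 3) - 3) - 3) + 2)*2) = -52 + 68*((((1 - 3) - 3) + 2)*2) = -52 + 68*(((-2 - 3) + 2)*2) = -52 + 68*((-5 + 2)*2) = -52 + 68*(-3*2) = -52 + 68*(-6) = -52 - 408 = -460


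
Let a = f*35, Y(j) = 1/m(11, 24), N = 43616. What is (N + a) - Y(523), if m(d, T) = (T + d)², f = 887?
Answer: 91459724/1225 ≈ 74661.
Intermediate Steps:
Y(j) = 1/1225 (Y(j) = 1/((24 + 11)²) = 1/(35²) = 1/1225)
a = 31045 (a = 887*35 = 31045)
(N + a) - Y(523) = (43616 + 31045) - 1*1/1225 = 74661 - 1/1225 = 91459724/1225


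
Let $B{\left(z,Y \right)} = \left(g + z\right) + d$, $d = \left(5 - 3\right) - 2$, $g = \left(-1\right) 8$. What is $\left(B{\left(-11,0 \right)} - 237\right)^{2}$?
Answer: $65536$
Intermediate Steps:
$g = -8$
$d = 0$ ($d = 2 - 2 = 0$)
$B{\left(z,Y \right)} = -8 + z$ ($B{\left(z,Y \right)} = \left(-8 + z\right) + 0 = -8 + z$)
$\left(B{\left(-11,0 \right)} - 237\right)^{2} = \left(\left(-8 - 11\right) - 237\right)^{2} = \left(-19 - 237\right)^{2} = \left(-256\right)^{2} = 65536$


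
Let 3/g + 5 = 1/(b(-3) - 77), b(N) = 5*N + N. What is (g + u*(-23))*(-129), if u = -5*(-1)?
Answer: 7098225/476 ≈ 14912.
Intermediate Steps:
b(N) = 6*N
u = 5
g = -285/476 (g = 3/(-5 + 1/(6*(-3) - 77)) = 3/(-5 + 1/(-18 - 77)) = 3/(-5 + 1/(-95)) = 3/(-5 - 1/95) = 3/(-476/95) = 3*(-95/476) = -285/476 ≈ -0.59874)
(g + u*(-23))*(-129) = (-285/476 + 5*(-23))*(-129) = (-285/476 - 115)*(-129) = -55025/476*(-129) = 7098225/476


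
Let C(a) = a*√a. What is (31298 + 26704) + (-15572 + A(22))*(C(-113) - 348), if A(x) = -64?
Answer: 5499330 + 1766868*I*√113 ≈ 5.4993e+6 + 1.8782e+7*I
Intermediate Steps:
C(a) = a^(3/2)
(31298 + 26704) + (-15572 + A(22))*(C(-113) - 348) = (31298 + 26704) + (-15572 - 64)*((-113)^(3/2) - 348) = 58002 - 15636*(-113*I*√113 - 348) = 58002 - 15636*(-348 - 113*I*√113) = 58002 + (5441328 + 1766868*I*√113) = 5499330 + 1766868*I*√113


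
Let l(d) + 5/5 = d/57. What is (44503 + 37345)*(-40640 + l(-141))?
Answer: -63205153648/19 ≈ -3.3266e+9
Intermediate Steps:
l(d) = -1 + d/57
(44503 + 37345)*(-40640 + l(-141)) = (44503 + 37345)*(-40640 + (-1 + (1/57)*(-141))) = 81848*(-40640 + (-1 - 47/19)) = 81848*(-40640 - 66/19) = 81848*(-772226/19) = -63205153648/19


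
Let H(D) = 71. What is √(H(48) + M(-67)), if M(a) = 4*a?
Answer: I*√197 ≈ 14.036*I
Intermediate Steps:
√(H(48) + M(-67)) = √(71 + 4*(-67)) = √(71 - 268) = √(-197) = I*√197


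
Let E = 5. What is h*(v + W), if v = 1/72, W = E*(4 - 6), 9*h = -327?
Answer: 78371/216 ≈ 362.83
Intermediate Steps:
h = -109/3 (h = (⅑)*(-327) = -109/3 ≈ -36.333)
W = -10 (W = 5*(4 - 6) = 5*(-2) = -10)
v = 1/72 ≈ 0.013889
h*(v + W) = -109*(1/72 - 10)/3 = -109/3*(-719/72) = 78371/216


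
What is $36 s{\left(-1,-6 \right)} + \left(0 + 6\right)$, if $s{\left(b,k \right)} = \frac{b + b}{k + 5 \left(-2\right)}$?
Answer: $\frac{21}{2} \approx 10.5$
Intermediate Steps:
$s{\left(b,k \right)} = \frac{2 b}{-10 + k}$ ($s{\left(b,k \right)} = \frac{2 b}{k - 10} = \frac{2 b}{-10 + k}$)
$36 s{\left(-1,-6 \right)} + \left(0 + 6\right) = 36 \cdot 2 \left(-1\right) \frac{1}{-10 - 6} + \left(0 + 6\right) = 36 \cdot 2 \left(-1\right) \frac{1}{-16} + 6 = 36 \cdot 2 \left(-1\right) \left(- \frac{1}{16}\right) + 6 = 36 \cdot \frac{1}{8} + 6 = \frac{9}{2} + 6 = \frac{21}{2}$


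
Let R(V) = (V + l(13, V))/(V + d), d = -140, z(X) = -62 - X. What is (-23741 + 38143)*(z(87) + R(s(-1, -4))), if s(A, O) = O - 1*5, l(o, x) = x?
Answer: -319479566/149 ≈ -2.1442e+6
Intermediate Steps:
s(A, O) = -5 + O (s(A, O) = O - 5 = -5 + O)
R(V) = 2*V/(-140 + V) (R(V) = (V + V)/(V - 140) = (2*V)/(-140 + V) = 2*V/(-140 + V))
(-23741 + 38143)*(z(87) + R(s(-1, -4))) = (-23741 + 38143)*((-62 - 1*87) + 2*(-5 - 4)/(-140 + (-5 - 4))) = 14402*((-62 - 87) + 2*(-9)/(-140 - 9)) = 14402*(-149 + 2*(-9)/(-149)) = 14402*(-149 + 2*(-9)*(-1/149)) = 14402*(-149 + 18/149) = 14402*(-22183/149) = -319479566/149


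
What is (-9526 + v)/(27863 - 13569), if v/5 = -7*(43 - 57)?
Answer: -4518/7147 ≈ -0.63215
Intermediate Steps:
v = 490 (v = 5*(-7*(43 - 57)) = 5*(-7*(-14)) = 5*98 = 490)
(-9526 + v)/(27863 - 13569) = (-9526 + 490)/(27863 - 13569) = -9036/14294 = -9036*1/14294 = -4518/7147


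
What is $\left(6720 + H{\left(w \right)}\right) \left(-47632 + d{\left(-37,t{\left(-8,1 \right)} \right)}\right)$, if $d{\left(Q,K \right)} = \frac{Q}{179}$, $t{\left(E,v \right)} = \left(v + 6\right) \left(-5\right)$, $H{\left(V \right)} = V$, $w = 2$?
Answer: $- \frac{57312881130}{179} \approx -3.2018 \cdot 10^{8}$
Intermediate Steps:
$t{\left(E,v \right)} = -30 - 5 v$ ($t{\left(E,v \right)} = \left(6 + v\right) \left(-5\right) = -30 - 5 v$)
$d{\left(Q,K \right)} = \frac{Q}{179}$ ($d{\left(Q,K \right)} = Q \frac{1}{179} = \frac{Q}{179}$)
$\left(6720 + H{\left(w \right)}\right) \left(-47632 + d{\left(-37,t{\left(-8,1 \right)} \right)}\right) = \left(6720 + 2\right) \left(-47632 + \frac{1}{179} \left(-37\right)\right) = 6722 \left(-47632 - \frac{37}{179}\right) = 6722 \left(- \frac{8526165}{179}\right) = - \frac{57312881130}{179}$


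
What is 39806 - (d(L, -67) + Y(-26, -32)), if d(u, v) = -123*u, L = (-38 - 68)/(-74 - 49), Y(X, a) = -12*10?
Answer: 40032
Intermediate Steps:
Y(X, a) = -120
L = 106/123 (L = -106/(-123) = -106*(-1/123) = 106/123 ≈ 0.86179)
39806 - (d(L, -67) + Y(-26, -32)) = 39806 - (-123*106/123 - 120) = 39806 - (-106 - 120) = 39806 - 1*(-226) = 39806 + 226 = 40032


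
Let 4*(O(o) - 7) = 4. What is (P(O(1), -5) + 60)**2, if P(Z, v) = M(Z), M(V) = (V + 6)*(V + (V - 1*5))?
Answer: 45796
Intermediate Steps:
M(V) = (-5 + 2*V)*(6 + V) (M(V) = (6 + V)*(V + (V - 5)) = (6 + V)*(V + (-5 + V)) = (6 + V)*(-5 + 2*V) = (-5 + 2*V)*(6 + V))
O(o) = 8 (O(o) = 7 + (1/4)*4 = 7 + 1 = 8)
P(Z, v) = -30 + 2*Z**2 + 7*Z
(P(O(1), -5) + 60)**2 = ((-30 + 2*8**2 + 7*8) + 60)**2 = ((-30 + 2*64 + 56) + 60)**2 = ((-30 + 128 + 56) + 60)**2 = (154 + 60)**2 = 214**2 = 45796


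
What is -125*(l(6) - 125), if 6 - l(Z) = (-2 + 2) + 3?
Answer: 15250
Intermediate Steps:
l(Z) = 3 (l(Z) = 6 - ((-2 + 2) + 3) = 6 - (0 + 3) = 6 - 1*3 = 6 - 3 = 3)
-125*(l(6) - 125) = -125*(3 - 125) = -125*(-122) = 15250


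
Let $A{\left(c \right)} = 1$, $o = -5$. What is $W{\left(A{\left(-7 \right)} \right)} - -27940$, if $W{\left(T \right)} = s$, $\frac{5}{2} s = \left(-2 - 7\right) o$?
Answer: $27958$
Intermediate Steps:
$s = 18$ ($s = \frac{2 \left(-2 - 7\right) \left(-5\right)}{5} = \frac{2 \left(\left(-9\right) \left(-5\right)\right)}{5} = \frac{2}{5} \cdot 45 = 18$)
$W{\left(T \right)} = 18$
$W{\left(A{\left(-7 \right)} \right)} - -27940 = 18 - -27940 = 18 + 27940 = 27958$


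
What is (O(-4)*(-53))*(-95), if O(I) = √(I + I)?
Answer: 10070*I*√2 ≈ 14241.0*I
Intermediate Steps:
O(I) = √2*√I (O(I) = √(2*I) = √2*√I)
(O(-4)*(-53))*(-95) = ((√2*√(-4))*(-53))*(-95) = ((√2*(2*I))*(-53))*(-95) = ((2*I*√2)*(-53))*(-95) = -106*I*√2*(-95) = 10070*I*√2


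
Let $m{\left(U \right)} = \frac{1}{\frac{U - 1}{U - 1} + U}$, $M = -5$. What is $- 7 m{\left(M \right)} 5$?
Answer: $\frac{35}{4} \approx 8.75$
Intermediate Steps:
$m{\left(U \right)} = \frac{1}{1 + U}$ ($m{\left(U \right)} = \frac{1}{\frac{-1 + U}{-1 + U} + U} = \frac{1}{1 + U}$)
$- 7 m{\left(M \right)} 5 = - \frac{7}{1 - 5} \cdot 5 = - \frac{7}{-4} \cdot 5 = \left(-7\right) \left(- \frac{1}{4}\right) 5 = \frac{7}{4} \cdot 5 = \frac{35}{4}$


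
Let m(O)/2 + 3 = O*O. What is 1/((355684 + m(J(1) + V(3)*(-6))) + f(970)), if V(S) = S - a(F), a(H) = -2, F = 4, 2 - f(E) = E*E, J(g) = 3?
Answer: -1/583762 ≈ -1.7130e-6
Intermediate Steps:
f(E) = 2 - E² (f(E) = 2 - E*E = 2 - E²)
V(S) = 2 + S (V(S) = S - 1*(-2) = S + 2 = 2 + S)
m(O) = -6 + 2*O² (m(O) = -6 + 2*(O*O) = -6 + 2*O²)
1/((355684 + m(J(1) + V(3)*(-6))) + f(970)) = 1/((355684 + (-6 + 2*(3 + (2 + 3)*(-6))²)) + (2 - 1*970²)) = 1/((355684 + (-6 + 2*(3 + 5*(-6))²)) + (2 - 1*940900)) = 1/((355684 + (-6 + 2*(3 - 30)²)) + (2 - 940900)) = 1/((355684 + (-6 + 2*(-27)²)) - 940898) = 1/((355684 + (-6 + 2*729)) - 940898) = 1/((355684 + (-6 + 1458)) - 940898) = 1/((355684 + 1452) - 940898) = 1/(357136 - 940898) = 1/(-583762) = -1/583762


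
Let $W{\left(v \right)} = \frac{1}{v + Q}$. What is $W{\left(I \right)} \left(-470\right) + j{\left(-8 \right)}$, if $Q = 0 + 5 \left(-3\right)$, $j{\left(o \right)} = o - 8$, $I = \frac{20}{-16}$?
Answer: $\frac{168}{13} \approx 12.923$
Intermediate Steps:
$I = - \frac{5}{4}$ ($I = 20 \left(- \frac{1}{16}\right) = - \frac{5}{4} \approx -1.25$)
$j{\left(o \right)} = -8 + o$
$Q = -15$ ($Q = 0 - 15 = -15$)
$W{\left(v \right)} = \frac{1}{-15 + v}$ ($W{\left(v \right)} = \frac{1}{v - 15} = \frac{1}{-15 + v}$)
$W{\left(I \right)} \left(-470\right) + j{\left(-8 \right)} = \frac{1}{-15 - \frac{5}{4}} \left(-470\right) - 16 = \frac{1}{- \frac{65}{4}} \left(-470\right) - 16 = \left(- \frac{4}{65}\right) \left(-470\right) - 16 = \frac{376}{13} - 16 = \frac{168}{13}$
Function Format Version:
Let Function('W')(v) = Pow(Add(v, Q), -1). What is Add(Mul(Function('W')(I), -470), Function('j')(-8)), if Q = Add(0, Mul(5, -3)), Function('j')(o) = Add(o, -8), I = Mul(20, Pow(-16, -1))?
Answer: Rational(168, 13) ≈ 12.923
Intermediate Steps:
I = Rational(-5, 4) (I = Mul(20, Rational(-1, 16)) = Rational(-5, 4) ≈ -1.2500)
Function('j')(o) = Add(-8, o)
Q = -15 (Q = Add(0, -15) = -15)
Function('W')(v) = Pow(Add(-15, v), -1) (Function('W')(v) = Pow(Add(v, -15), -1) = Pow(Add(-15, v), -1))
Add(Mul(Function('W')(I), -470), Function('j')(-8)) = Add(Mul(Pow(Add(-15, Rational(-5, 4)), -1), -470), Add(-8, -8)) = Add(Mul(Pow(Rational(-65, 4), -1), -470), -16) = Add(Mul(Rational(-4, 65), -470), -16) = Add(Rational(376, 13), -16) = Rational(168, 13)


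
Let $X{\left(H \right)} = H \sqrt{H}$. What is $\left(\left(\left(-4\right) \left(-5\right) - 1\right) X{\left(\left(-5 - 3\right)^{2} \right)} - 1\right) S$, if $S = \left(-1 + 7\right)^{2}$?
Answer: $350172$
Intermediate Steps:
$S = 36$ ($S = 6^{2} = 36$)
$X{\left(H \right)} = H^{\frac{3}{2}}$
$\left(\left(\left(-4\right) \left(-5\right) - 1\right) X{\left(\left(-5 - 3\right)^{2} \right)} - 1\right) S = \left(\left(\left(-4\right) \left(-5\right) - 1\right) \left(\left(-5 - 3\right)^{2}\right)^{\frac{3}{2}} - 1\right) 36 = \left(\left(20 - 1\right) \left(\left(-8\right)^{2}\right)^{\frac{3}{2}} - 1\right) 36 = \left(19 \cdot 64^{\frac{3}{2}} - 1\right) 36 = \left(19 \cdot 512 - 1\right) 36 = \left(9728 - 1\right) 36 = 9727 \cdot 36 = 350172$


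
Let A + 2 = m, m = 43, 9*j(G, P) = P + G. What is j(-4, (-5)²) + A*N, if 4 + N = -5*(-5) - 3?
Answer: 2221/3 ≈ 740.33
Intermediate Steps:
j(G, P) = G/9 + P/9 (j(G, P) = (P + G)/9 = (G + P)/9 = G/9 + P/9)
A = 41 (A = -2 + 43 = 41)
N = 18 (N = -4 + (-5*(-5) - 3) = -4 + (25 - 3) = -4 + 22 = 18)
j(-4, (-5)²) + A*N = ((⅑)*(-4) + (⅑)*(-5)²) + 41*18 = (-4/9 + (⅑)*25) + 738 = (-4/9 + 25/9) + 738 = 7/3 + 738 = 2221/3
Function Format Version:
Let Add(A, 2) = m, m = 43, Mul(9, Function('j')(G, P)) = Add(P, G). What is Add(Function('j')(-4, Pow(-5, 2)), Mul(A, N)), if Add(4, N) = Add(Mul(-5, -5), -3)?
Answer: Rational(2221, 3) ≈ 740.33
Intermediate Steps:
Function('j')(G, P) = Add(Mul(Rational(1, 9), G), Mul(Rational(1, 9), P)) (Function('j')(G, P) = Mul(Rational(1, 9), Add(P, G)) = Mul(Rational(1, 9), Add(G, P)) = Add(Mul(Rational(1, 9), G), Mul(Rational(1, 9), P)))
A = 41 (A = Add(-2, 43) = 41)
N = 18 (N = Add(-4, Add(Mul(-5, -5), -3)) = Add(-4, Add(25, -3)) = Add(-4, 22) = 18)
Add(Function('j')(-4, Pow(-5, 2)), Mul(A, N)) = Add(Add(Mul(Rational(1, 9), -4), Mul(Rational(1, 9), Pow(-5, 2))), Mul(41, 18)) = Add(Add(Rational(-4, 9), Mul(Rational(1, 9), 25)), 738) = Add(Add(Rational(-4, 9), Rational(25, 9)), 738) = Add(Rational(7, 3), 738) = Rational(2221, 3)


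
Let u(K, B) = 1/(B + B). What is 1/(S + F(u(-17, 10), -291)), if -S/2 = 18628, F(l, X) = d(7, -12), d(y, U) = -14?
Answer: -1/37270 ≈ -2.6831e-5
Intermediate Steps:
u(K, B) = 1/(2*B)
F(l, X) = -14
S = -37256 (S = -2*18628 = -37256)
1/(S + F(u(-17, 10), -291)) = 1/(-37256 - 14) = 1/(-37270) = -1/37270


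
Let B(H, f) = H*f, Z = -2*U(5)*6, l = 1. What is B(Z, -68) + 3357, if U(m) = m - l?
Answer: 6621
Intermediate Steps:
U(m) = -1 + m (U(m) = m - 1*1 = m - 1 = -1 + m)
Z = -48 (Z = -2*(-1 + 5)*6 = -2*4*6 = -8*6 = -48)
B(Z, -68) + 3357 = -48*(-68) + 3357 = 3264 + 3357 = 6621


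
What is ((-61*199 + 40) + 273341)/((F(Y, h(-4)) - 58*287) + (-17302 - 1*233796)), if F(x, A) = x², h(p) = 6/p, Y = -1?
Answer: -261242/267743 ≈ -0.97572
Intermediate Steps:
((-61*199 + 40) + 273341)/((F(Y, h(-4)) - 58*287) + (-17302 - 1*233796)) = ((-61*199 + 40) + 273341)/(((-1)² - 58*287) + (-17302 - 1*233796)) = ((-12139 + 40) + 273341)/((1 - 16646) + (-17302 - 233796)) = (-12099 + 273341)/(-16645 - 251098) = 261242/(-267743) = 261242*(-1/267743) = -261242/267743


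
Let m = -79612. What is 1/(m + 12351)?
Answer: -1/67261 ≈ -1.4867e-5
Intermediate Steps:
1/(m + 12351) = 1/(-79612 + 12351) = 1/(-67261) = -1/67261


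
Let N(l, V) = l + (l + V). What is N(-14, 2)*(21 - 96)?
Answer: 1950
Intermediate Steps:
N(l, V) = V + 2*l (N(l, V) = l + (V + l) = V + 2*l)
N(-14, 2)*(21 - 96) = (2 + 2*(-14))*(21 - 96) = (2 - 28)*(-75) = -26*(-75) = 1950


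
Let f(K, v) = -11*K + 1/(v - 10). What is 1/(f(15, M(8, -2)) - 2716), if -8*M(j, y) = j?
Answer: -11/31692 ≈ -0.00034709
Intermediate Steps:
M(j, y) = -j/8
f(K, v) = 1/(-10 + v) - 11*K (f(K, v) = -11*K + 1/(-10 + v) = 1/(-10 + v) - 11*K)
1/(f(15, M(8, -2)) - 2716) = 1/((1 + 110*15 - 11*15*(-1/8*8))/(-10 - 1/8*8) - 2716) = 1/((1 + 1650 - 11*15*(-1))/(-10 - 1) - 2716) = 1/((1 + 1650 + 165)/(-11) - 2716) = 1/(-1/11*1816 - 2716) = 1/(-1816/11 - 2716) = 1/(-31692/11) = -11/31692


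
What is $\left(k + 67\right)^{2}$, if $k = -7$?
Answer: $3600$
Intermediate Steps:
$\left(k + 67\right)^{2} = \left(-7 + 67\right)^{2} = 60^{2} = 3600$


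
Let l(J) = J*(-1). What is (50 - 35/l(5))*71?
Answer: 4047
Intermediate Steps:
l(J) = -J
(50 - 35/l(5))*71 = (50 - 35/((-1*5)))*71 = (50 - 35/(-5))*71 = (50 - 35*(-⅕))*71 = (50 + 7)*71 = 57*71 = 4047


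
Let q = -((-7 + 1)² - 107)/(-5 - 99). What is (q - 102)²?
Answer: 114041041/10816 ≈ 10544.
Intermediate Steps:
q = -71/104 (q = -((-6)² - 107)/(-104) = -(36 - 107)*(-1)/104 = -(-71)*(-1)/104 = -1*71/104 = -71/104 ≈ -0.68269)
(q - 102)² = (-71/104 - 102)² = (-10679/104)² = 114041041/10816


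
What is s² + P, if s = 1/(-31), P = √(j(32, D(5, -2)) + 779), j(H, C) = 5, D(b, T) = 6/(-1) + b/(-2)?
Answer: 26909/961 ≈ 28.001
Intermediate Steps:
D(b, T) = -6 - b/2 (D(b, T) = 6*(-1) + b*(-½) = -6 - b/2)
P = 28 (P = √(5 + 779) = √784 = 28)
s = -1/31 ≈ -0.032258
s² + P = (-1/31)² + 28 = 1/961 + 28 = 26909/961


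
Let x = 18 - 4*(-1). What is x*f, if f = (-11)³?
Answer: -29282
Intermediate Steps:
f = -1331
x = 22 (x = 18 + 4 = 22)
x*f = 22*(-1331) = -29282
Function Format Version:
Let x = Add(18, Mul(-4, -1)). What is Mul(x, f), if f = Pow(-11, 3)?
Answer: -29282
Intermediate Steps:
f = -1331
x = 22 (x = Add(18, 4) = 22)
Mul(x, f) = Mul(22, -1331) = -29282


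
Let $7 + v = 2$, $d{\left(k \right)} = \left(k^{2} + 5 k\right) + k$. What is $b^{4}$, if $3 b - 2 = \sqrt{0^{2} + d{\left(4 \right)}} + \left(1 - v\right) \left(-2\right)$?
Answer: $\frac{35600}{81} - \frac{11200 \sqrt{10}}{81} \approx 2.253$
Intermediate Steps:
$d{\left(k \right)} = k^{2} + 6 k$
$v = -5$ ($v = -7 + 2 = -5$)
$b = - \frac{10}{3} + \frac{2 \sqrt{10}}{3}$ ($b = \frac{2}{3} + \frac{\sqrt{0^{2} + 4 \left(6 + 4\right)} + \left(1 - -5\right) \left(-2\right)}{3} = \frac{2}{3} + \frac{\sqrt{0 + 4 \cdot 10} + \left(1 + 5\right) \left(-2\right)}{3} = \frac{2}{3} + \frac{\sqrt{0 + 40} + 6 \left(-2\right)}{3} = \frac{2}{3} + \frac{\sqrt{40} - 12}{3} = \frac{2}{3} + \frac{2 \sqrt{10} - 12}{3} = \frac{2}{3} + \frac{-12 + 2 \sqrt{10}}{3} = \frac{2}{3} - \left(4 - \frac{2 \sqrt{10}}{3}\right) = - \frac{10}{3} + \frac{2 \sqrt{10}}{3} \approx -1.2251$)
$b^{4} = \left(- \frac{10}{3} + \frac{2 \sqrt{10}}{3}\right)^{4}$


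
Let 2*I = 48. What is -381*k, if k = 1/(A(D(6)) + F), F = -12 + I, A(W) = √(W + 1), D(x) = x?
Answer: -4572/137 + 381*√7/137 ≈ -26.014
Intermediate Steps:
I = 24 (I = (½)*48 = 24)
A(W) = √(1 + W)
F = 12 (F = -12 + 24 = 12)
k = 1/(12 + √7) (k = 1/(√(1 + 6) + 12) = 1/(√7 + 12) = 1/(12 + √7) ≈ 0.068279)
-381*k = -381*(12/137 - √7/137) = -4572/137 + 381*√7/137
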